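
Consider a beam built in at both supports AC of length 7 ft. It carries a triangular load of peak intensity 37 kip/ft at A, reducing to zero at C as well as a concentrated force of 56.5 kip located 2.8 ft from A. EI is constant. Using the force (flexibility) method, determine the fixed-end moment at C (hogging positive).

Release both end moments; the primary structure is a simply-supported span AC with redundants M_A and M_C.
On the primary (simply-supported) span, the end slopes from the loading are:
  at A: triangular load, peak 37: w₀L³/(45EI) = 282/EI
  at C: triangular load, peak 37: 7w₀L³/(360EI) = 246.8/EI
  at A: point load 56.5 at a = 2.8: Pab(L + b)/(6LEI) = 177.2/EI
  at C: point load 56.5 at a = 2.8: Pab(L + a)/(6LEI) = 155/EI
  θ_A0 = 459.2/EI,  θ_C0 = 401.8/EI
Flexibility coefficients: a unit moment at one end gives L/(3EI) there and L/(6EI) at the far end, so f₁₁ = f₂₂ = 2.333/EI and f₁₂ = f₂₁ = 1.167/EI.
Compatibility — zero rotation at each built-in end:
  2.333 M_A + 1.167 M_C = 459.2
  1.167 M_A + 2.333 M_C = 401.8
Solving the pair gives M_A = 147.6 kip·ft and M_C = 98.4 kip·ft (hogging).

M_C = 98.4 kip·ft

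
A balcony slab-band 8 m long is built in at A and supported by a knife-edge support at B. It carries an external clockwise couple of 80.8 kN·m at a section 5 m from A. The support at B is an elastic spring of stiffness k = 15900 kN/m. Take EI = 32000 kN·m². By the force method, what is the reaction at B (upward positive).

R_B = 12.87 kN

Release the roller at B. Primary structure: cantilever fixed at A.
Downward deflection at the released point B due to the loads:
  clockwise couple 80.8 at a = 5: M₀a(2L − a)/(2EI) = 2222/EI
Tip deflection under a unit load at B: L³/(3EI) = 170.7/EI.
With EI = 32000 kN·m²: δ_0 = 0.069437 m and δ_{BB} = 0.005333 m/kN.
Compatibility — the spring shortens by R_B/k under the reaction it provides: δ_0 − R_B·δ_{BB} = R_B/k. With 1/k = 0.000063 m/kN, R_B = δ_0 / (δ_{BB} + 1/k) = 0.069437 / (0.005333 + 0.000063) = 12.87 kN.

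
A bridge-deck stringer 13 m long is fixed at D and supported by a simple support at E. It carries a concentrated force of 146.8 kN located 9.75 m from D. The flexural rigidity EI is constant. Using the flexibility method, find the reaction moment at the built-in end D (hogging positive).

Remove the prop at E; the released (primary) structure is a cantilever built in at D.
Primary-structure tip deflection at E by superposition:
  point load 146.8 at a = 9.75: Pa²(3L − a)/(6EI) = 68031/EI
Tip deflection under a unit load at E: L³/(3EI) = 732.3/EI.
Compatibility at E: δ_0 − R_E·δ_{EE} = 0, so R_E = 68031/732.3 = 92.9 kN.
Moment equilibrium about D: M_D = Σ(load moments about D) − R_E·L = 1431 − 92.9×13 = 223.6 kN·m.

M_D = 223.6 kN·m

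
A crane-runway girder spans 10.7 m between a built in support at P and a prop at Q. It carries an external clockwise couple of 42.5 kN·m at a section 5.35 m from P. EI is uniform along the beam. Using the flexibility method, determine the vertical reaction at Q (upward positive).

Remove the prop at Q; the released (primary) structure is a cantilever built in at P.
Free-end deflection of the primary structure under the applied loading (downward +):
  clockwise couple 42.5 at a = 5.35: M₀a(2L − a)/(2EI) = 1825/EI
Flexibility coefficient — unit upward force at Q: δ_{QQ} = L³/(3EI) = 408.3/EI.
Compatibility at Q: δ_0 − R_Q·δ_{QQ} = 0, so R_Q = 1825/408.3 = 4.468 kN.

R_Q = 4.468 kN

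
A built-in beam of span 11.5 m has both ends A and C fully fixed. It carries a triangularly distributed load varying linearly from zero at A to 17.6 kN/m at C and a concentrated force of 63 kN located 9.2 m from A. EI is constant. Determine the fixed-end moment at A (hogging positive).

Take the two fixed-end moments M_A, M_C as redundants; the released structure is the simple span AC.
On the primary (simply-supported) span, the end slopes from the loading are:
  at A: triangular load, peak 17.6: 7w₀L³/(360EI) = 520.5/EI
  at C: triangular load, peak 17.6: w₀L³/(45EI) = 594.8/EI
  at A: point load 63 at a = 9.2: Pab(L + b)/(6LEI) = 266.6/EI
  at C: point load 63 at a = 9.2: Pab(L + a)/(6LEI) = 399.9/EI
  θ_A0 = 787.1/EI,  θ_C0 = 994.8/EI
Flexibility coefficients: a unit moment at one end gives L/(3EI) there and L/(6EI) at the far end, so f₁₁ = f₂₂ = 3.833/EI and f₁₂ = f₂₁ = 1.917/EI.
Compatibility — zero rotation at each built-in end:
  3.833 M_A + 1.917 M_C = 787.1
  1.917 M_A + 3.833 M_C = 994.8
Solving the pair gives M_A = 100.8 kN·m and M_C = 209.1 kN·m (hogging).

M_A = 100.8 kN·m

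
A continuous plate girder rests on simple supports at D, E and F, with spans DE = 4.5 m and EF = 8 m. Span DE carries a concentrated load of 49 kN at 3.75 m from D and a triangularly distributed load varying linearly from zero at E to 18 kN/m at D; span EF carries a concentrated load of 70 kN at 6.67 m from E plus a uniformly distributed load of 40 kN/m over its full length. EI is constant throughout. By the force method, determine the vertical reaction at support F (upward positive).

Insert a hinge at E; M_E is the redundant, and each span becomes simply supported.
End slopes at the hinge E, treating each span as simply supported:
  span DE: point load 49 at a = 3.75: Pab(L + a)/(6LEI) = 42.11/EI
  span DE: triangular load, peak 18: 7w₀L³/(360EI) = 31.89/EI
  span EF: point load 70 at a = 6.67: Pab(L + b)/(6LEI) = 120.7/EI
  span EF: UDL 40: wL³/(24EI) = 853.3/EI
  relative rotation θ_0 = (74 + 974)/EI = 1048/EI
A unit hogging moment at E produces rotation L₁/(3EI) + L₂/(3EI) = 4.167/EI.
Compatibility: M_E·(L₁+L₂)/(3EI) = θ_0, giving M_E = 251.5 kN·m (hogging).
Span EF, ΣM about F: R_E^{EF}·8 = 1373 + 251.5, so R_E^{EF} = 203.1 kN and R_F = 390 − 203.1 = 186.9 kN.

R_F = 186.9 kN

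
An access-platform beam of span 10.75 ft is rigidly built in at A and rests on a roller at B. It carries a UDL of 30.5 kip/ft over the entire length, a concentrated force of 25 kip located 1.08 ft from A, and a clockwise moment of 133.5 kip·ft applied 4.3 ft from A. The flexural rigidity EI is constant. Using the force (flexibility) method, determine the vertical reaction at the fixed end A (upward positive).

R_A = 217.6 kip

Take the reaction at B as the redundant and release it; the primary structure is a cantilever fixed at A.
Free-end deflection of the primary structure under the applied loading (downward +):
  UDL 30.5: wL⁴/(8EI) = 50915/EI
  point load 25 at a = 1.08: Pa²(3L − a)/(6EI) = 151.5/EI
  clockwise couple 133.5 at a = 4.3: M₀a(2L − a)/(2EI) = 4937/EI
  δ_0 = 56003/EI
Tip deflection under a unit load at B: L³/(3EI) = 414.1/EI.
The prop prevents deflection at B: R_B = δ_0/δ_{BB} = 56003/414.1 = 135.2 kip.
Vertical equilibrium: R_A = ΣP − R_B = 352.9 − 135.2 = 217.6 kip.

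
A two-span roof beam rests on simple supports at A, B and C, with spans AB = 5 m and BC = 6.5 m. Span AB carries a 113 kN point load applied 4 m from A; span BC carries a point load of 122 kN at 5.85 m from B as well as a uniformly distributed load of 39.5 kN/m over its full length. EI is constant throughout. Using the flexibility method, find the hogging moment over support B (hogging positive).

Take M_B as the redundant. Released structure: two simple spans AB and BC with a hinge at B.
Discontinuity in slope at B on the released structure — sum the simple-span end rotations:
  span AB: point load 113 at a = 4: Pab(L + a)/(6LEI) = 135.6/EI
  span BC: point load 122 at a = 5.85: Pab(L + b)/(6LEI) = 85.05/EI
  span BC: UDL 39.5: wL³/(24EI) = 452/EI
  relative rotation θ_0 = (135.6 + 537)/EI = 672.6/EI
A unit hogging moment at B produces rotation L₁/(3EI) + L₂/(3EI) = 3.833/EI.
Slope continuity at B: θ_0 = M_B·3.833/EI, so M_B = 672.6/3.833 = 175.5 kN·m (hogging).

M_B = 175.5 kN·m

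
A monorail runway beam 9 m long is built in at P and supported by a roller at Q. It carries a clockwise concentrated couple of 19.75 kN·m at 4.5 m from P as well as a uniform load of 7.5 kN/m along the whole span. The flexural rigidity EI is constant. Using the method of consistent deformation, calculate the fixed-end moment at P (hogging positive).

M_P = 73.47 kN·m

Remove the prop at Q; the released (primary) structure is a cantilever built in at P.
Free-end deflection of the primary structure under the applied loading (downward +):
  clockwise couple 19.75 at a = 4.5: M₀a(2L − a)/(2EI) = 599.9/EI
  UDL 7.5: wL⁴/(8EI) = 6151/EI
  δ_0 = 6751/EI
Flexibility coefficient — unit upward force at Q: δ_{QQ} = L³/(3EI) = 243/EI.
Compatibility at Q: δ_0 − R_Q·δ_{QQ} = 0, so R_Q = 6751/243 = 27.78 kN.
Moment equilibrium about P: M_P = Σ(load moments about P) − R_Q·L = 323.5 − 27.78×9 = 73.47 kN·m.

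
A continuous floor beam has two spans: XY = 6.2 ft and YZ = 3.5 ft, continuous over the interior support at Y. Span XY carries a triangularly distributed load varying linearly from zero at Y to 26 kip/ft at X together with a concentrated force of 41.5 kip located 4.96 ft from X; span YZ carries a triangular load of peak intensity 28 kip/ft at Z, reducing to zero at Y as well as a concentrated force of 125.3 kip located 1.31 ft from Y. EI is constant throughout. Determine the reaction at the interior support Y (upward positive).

Insert a hinge at Y; M_Y is the redundant, and each span becomes simply supported.
Rotations at Y on the released spans (each span's end-slope, ×1/EI):
  span XY: triangular load, peak 26: 7w₀L³/(360EI) = 120.5/EI
  span XY: point load 41.5 at a = 4.96: Pab(L + a)/(6LEI) = 76.57/EI
  span YZ: triangular load, peak 28: 7w₀L³/(360EI) = 23.34/EI
  span YZ: point load 125.3 at a = 1.31: Pab(L + b)/(6LEI) = 97.4/EI
  relative rotation θ_0 = (197.1 + 120.7)/EI = 317.8/EI
A unit hogging moment at Y produces rotation L₁/(3EI) + L₂/(3EI) = 3.233/EI.
Slope continuity at Y: θ_0 = M_Y·3.233/EI, so M_Y = 317.8/3.233 = 98.29 kip·ft (hogging).
Span XY, ΣM about X with M_Y applied at Y: R_Y^{XY}·6.2 = 372.4 + 98.29, so R_Y^{XY} = 75.92 kip and R_X = 122.1 − 75.92 = 46.18 kip.
Span YZ, ΣM about Z: R_Y^{YZ}·3.5 = 331.6 + 98.29, so R_Y^{YZ} = 122.8 kip and R_Z = 174.3 − 122.8 = 51.48 kip.
R_Y = 75.92 + 122.8 = 198.7 kip.

R_Y = 198.7 kip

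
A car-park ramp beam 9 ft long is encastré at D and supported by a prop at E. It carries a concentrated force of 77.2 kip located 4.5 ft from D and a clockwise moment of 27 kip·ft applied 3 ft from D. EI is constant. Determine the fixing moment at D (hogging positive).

Choose R_E as the redundant. The primary structure is the cantilever fixed at D.
Primary-structure tip deflection at E by superposition:
  point load 77.2 at a = 4.5: Pa²(3L − a)/(6EI) = 5862/EI
  clockwise couple 27 at a = 3: M₀a(2L − a)/(2EI) = 607.5/EI
  δ_0 = 6470/EI
Flexibility coefficient — unit upward force at E: δ_{EE} = L³/(3EI) = 243/EI.
Compatibility at E: δ_0 − R_E·δ_{EE} = 0, so R_E = 6470/243 = 26.62 kip.
Moment equilibrium about D: M_D = Σ(load moments about D) − R_E·L = 374.4 − 26.62×9 = 134.8 kip·ft.

M_D = 134.8 kip·ft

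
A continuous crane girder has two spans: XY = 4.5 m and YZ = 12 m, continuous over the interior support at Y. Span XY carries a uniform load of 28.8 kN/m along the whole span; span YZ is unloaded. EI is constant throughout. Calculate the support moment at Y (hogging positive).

Release continuity at Y by inserting a hinge; the redundant is the internal moment M_Y. The primary structure is two simply-supported spans XY and YZ.
End slopes at the hinge Y, treating each span as simply supported:
  span XY: UDL 28.8: wL³/(24EI) = 109.3/EI
  relative rotation θ_0 = (109.3 + 0)/EI = 109.3/EI
A unit hogging moment at Y produces rotation L₁/(3EI) + L₂/(3EI) = 5.5/EI.
Slope continuity at Y: θ_0 = M_Y·5.5/EI, so M_Y = 109.3/5.5 = 19.88 kN·m (hogging).

M_Y = 19.88 kN·m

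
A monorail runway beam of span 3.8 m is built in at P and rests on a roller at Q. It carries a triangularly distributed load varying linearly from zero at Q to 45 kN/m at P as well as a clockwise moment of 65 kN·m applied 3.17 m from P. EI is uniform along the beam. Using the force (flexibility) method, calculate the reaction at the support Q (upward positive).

R_Q = 42.05 kN

Remove the prop at Q; the released (primary) structure is a cantilever built in at P.
Free-end deflection of the primary structure under the applied loading (downward +):
  triangular load, peak 45 at the fixed end: w₀L⁴/(30EI) = 312.8/EI
  clockwise couple 65 at a = 3.17: M₀a(2L − a)/(2EI) = 456.4/EI
  δ_0 = 769.2/EI
Flexibility coefficient — unit upward force at Q: δ_{QQ} = L³/(3EI) = 18.29/EI.
The prop prevents deflection at Q: R_Q = δ_0/δ_{QQ} = 769.2/18.29 = 42.05 kN.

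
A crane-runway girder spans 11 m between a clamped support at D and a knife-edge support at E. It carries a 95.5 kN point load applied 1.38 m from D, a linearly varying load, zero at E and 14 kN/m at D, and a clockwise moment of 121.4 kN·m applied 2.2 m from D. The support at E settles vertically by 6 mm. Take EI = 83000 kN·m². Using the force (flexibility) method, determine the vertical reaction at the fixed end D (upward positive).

Take the reaction at E as the redundant and release it; the primary structure is a cantilever fixed at D.
Downward deflection at the released point E due to the loads:
  point load 95.5 at a = 1.38: Pa²(3L − a)/(6EI) = 958.5/EI
  triangular load, peak 14 at the fixed end: w₀L⁴/(30EI) = 6832/EI
  clockwise couple 121.4 at a = 2.2: M₀a(2L − a)/(2EI) = 2644/EI
  δ_0 = 10435/EI
Flexibility coefficient — unit upward force at E: δ_{EE} = L³/(3EI) = 443.7/EI.
With EI = 83000 kN·m²: δ_0 = 0.12572 m and δ_{EE} = 0.005345 m/kN.
Compatibility — the beam at E must follow the support down by 0.006 m: δ_0 − R_E·δ_{EE} = 0.006, so R_E = (0.12572 − 0.006)/0.005345 = 22.4 kN.
Vertical equilibrium: R_D = ΣP − R_E = 172.5 − 22.4 = 150.1 kN.

R_D = 150.1 kN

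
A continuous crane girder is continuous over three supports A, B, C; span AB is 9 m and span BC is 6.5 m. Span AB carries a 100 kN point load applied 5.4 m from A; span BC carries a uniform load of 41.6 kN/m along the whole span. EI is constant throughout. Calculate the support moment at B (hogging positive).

M_B = 192.5 kN·m

Release continuity at B by inserting a hinge; the redundant is the internal moment M_B. The primary structure is two simply-supported spans AB and BC.
Rotations at B on the released spans (each span's end-slope, ×1/EI):
  span AB: point load 100 at a = 5.4: Pab(L + a)/(6LEI) = 518.4/EI
  span BC: UDL 41.6: wL³/(24EI) = 476/EI
  relative rotation θ_0 = (518.4 + 476)/EI = 994.4/EI
A unit hogging moment at B produces rotation L₁/(3EI) + L₂/(3EI) = 5.167/EI.
Compatibility: M_B·(L₁+L₂)/(3EI) = θ_0, giving M_B = 192.5 kN·m (hogging).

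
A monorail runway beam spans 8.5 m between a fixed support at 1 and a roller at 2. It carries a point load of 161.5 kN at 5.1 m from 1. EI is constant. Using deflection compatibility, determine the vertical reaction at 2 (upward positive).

R_2 = 69.77 kN

Choose R_2 as the redundant. The primary structure is the cantilever fixed at 1.
Downward deflection at the released point 2 due to the loads:
  point load 161.5 at a = 5.1: Pa²(3L − a)/(6EI) = 14282/EI
Tip deflection under a unit load at 2: L³/(3EI) = 204.7/EI.
Compatibility at 2: δ_0 − R_2·δ_{22} = 0, so R_2 = 14282/204.7 = 69.77 kN.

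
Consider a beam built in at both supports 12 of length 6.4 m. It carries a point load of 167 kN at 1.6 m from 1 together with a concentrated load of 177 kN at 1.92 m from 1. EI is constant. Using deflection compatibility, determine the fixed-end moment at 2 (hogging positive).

Take the two fixed-end moments M_1, M_2 as redundants; the released structure is the simple span 12.
Simple-span end rotations at 1 and 2 under the given loads:
  at 1: point load 167 at a = 1.6: Pab(L + b)/(6LEI) = 374.1/EI
  at 2: point load 167 at a = 1.6: Pab(L + a)/(6LEI) = 267.2/EI
  at 1: point load 177 at a = 1.92: Pab(L + b)/(6LEI) = 431.4/EI
  at 2: point load 177 at a = 1.92: Pab(L + a)/(6LEI) = 329.9/EI
  θ_10 = 805.5/EI,  θ_20 = 597.1/EI
Flexibility coefficients: a unit moment at one end gives L/(3EI) there and L/(6EI) at the far end, so f₁₁ = f₂₂ = 2.133/EI and f₁₂ = f₂₁ = 1.067/EI.
Compatibility — zero rotation at each built-in end:
  2.133 M_1 + 1.067 M_2 = 805.5
  1.067 M_1 + 2.133 M_2 = 597.1
Solving the pair gives M_1 = 316.8 kN·m and M_2 = 121.5 kN·m (hogging).

M_2 = 121.5 kN·m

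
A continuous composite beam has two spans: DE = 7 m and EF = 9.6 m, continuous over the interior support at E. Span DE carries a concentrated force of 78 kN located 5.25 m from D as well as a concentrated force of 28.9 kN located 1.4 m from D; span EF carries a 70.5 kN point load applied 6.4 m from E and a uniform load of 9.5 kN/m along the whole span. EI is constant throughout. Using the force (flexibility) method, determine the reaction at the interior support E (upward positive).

R_E = 174.7 kN

Insert a hinge at E; M_E is the redundant, and each span becomes simply supported.
Rotations at E on the released spans (each span's end-slope, ×1/EI):
  span DE: point load 78 at a = 5.25: Pab(L + a)/(6LEI) = 209/EI
  span DE: point load 28.9 at a = 1.4: Pab(L + a)/(6LEI) = 45.32/EI
  span EF: point load 70.5 at a = 6.4: Pab(L + b)/(6LEI) = 320.9/EI
  span EF: UDL 9.5: wL³/(24EI) = 350.2/EI
  relative rotation θ_0 = (254.3 + 671.1)/EI = 925.4/EI
A unit hogging moment at E produces rotation L₁/(3EI) + L₂/(3EI) = 5.533/EI.
Compatibility: M_E·(L₁+L₂)/(3EI) = θ_0, giving M_E = 167.2 kN·m (hogging).
Span DE, ΣM about D with M_E applied at E: R_E^{DE}·7 = 450 + 167.2, so R_E^{DE} = 88.17 kN and R_D = 106.9 − 88.17 = 18.73 kN.
Span EF, ΣM about F: R_E^{EF}·9.6 = 663.4 + 167.2, so R_E^{EF} = 86.52 kN and R_F = 161.7 − 86.52 = 75.18 kN.
R_E = 88.17 + 86.52 = 174.7 kN.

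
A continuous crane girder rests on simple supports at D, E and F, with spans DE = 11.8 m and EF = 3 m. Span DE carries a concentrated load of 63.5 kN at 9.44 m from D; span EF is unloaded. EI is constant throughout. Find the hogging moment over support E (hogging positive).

M_E = 86.03 kN·m

Insert a hinge at E; M_E is the redundant, and each span becomes simply supported.
Discontinuity in slope at E on the released structure — sum the simple-span end rotations:
  span DE: point load 63.5 at a = 9.44: Pab(L + a)/(6LEI) = 424.4/EI
  relative rotation θ_0 = (424.4 + 0)/EI = 424.4/EI
A unit hogging moment at E produces rotation L₁/(3EI) + L₂/(3EI) = 4.933/EI.
Slope continuity at E: θ_0 = M_E·4.933/EI, so M_E = 424.4/4.933 = 86.03 kN·m (hogging).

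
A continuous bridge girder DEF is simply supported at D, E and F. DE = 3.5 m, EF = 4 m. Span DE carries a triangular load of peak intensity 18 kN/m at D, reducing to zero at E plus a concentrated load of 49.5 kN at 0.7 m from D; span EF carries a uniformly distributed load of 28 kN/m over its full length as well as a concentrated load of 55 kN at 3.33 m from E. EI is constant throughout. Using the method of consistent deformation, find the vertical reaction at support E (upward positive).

R_E = 114.1 kN

Take M_E as the redundant. Released structure: two simple spans DE and EF with a hinge at E.
Discontinuity in slope at E on the released structure — sum the simple-span end rotations:
  span DE: triangular load, peak 18: 7w₀L³/(360EI) = 15.01/EI
  span DE: point load 49.5 at a = 0.7: Pab(L + a)/(6LEI) = 19.4/EI
  span EF: UDL 28: wL³/(24EI) = 74.67/EI
  span EF: point load 55 at a = 3.33: Pab(L + b)/(6LEI) = 23.88/EI
  relative rotation θ_0 = (34.41 + 98.54)/EI = 133/EI
A unit hogging moment at E produces rotation L₁/(3EI) + L₂/(3EI) = 2.5/EI.
Slope continuity at E: θ_0 = M_E·2.5/EI, so M_E = 133/2.5 = 53.18 kN·m (hogging).
Span DE, ΣM about D with M_E applied at E: R_E^{DE}·3.5 = 71.4 + 53.18, so R_E^{DE} = 35.59 kN and R_D = 81 − 35.59 = 45.41 kN.
Span EF, ΣM about F: R_E^{EF}·4 = 260.9 + 53.18, so R_E^{EF} = 78.51 kN and R_F = 167 − 78.51 = 88.49 kN.
R_E = 35.59 + 78.51 = 114.1 kN.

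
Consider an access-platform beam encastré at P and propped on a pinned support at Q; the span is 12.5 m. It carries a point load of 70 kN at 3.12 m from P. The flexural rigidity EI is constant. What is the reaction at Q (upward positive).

Release the roller at Q. Primary structure: cantilever fixed at P.
Deflection at Q on the released cantilever, summing each load's contribution:
  point load 70 at a = 3.12: Pa²(3L − a)/(6EI) = 3904/EI
Tip deflection under a unit load at Q: L³/(3EI) = 651/EI.
The prop prevents deflection at Q: R_Q = δ_0/δ_{QQ} = 3904/651 = 5.997 kN.

R_Q = 5.997 kN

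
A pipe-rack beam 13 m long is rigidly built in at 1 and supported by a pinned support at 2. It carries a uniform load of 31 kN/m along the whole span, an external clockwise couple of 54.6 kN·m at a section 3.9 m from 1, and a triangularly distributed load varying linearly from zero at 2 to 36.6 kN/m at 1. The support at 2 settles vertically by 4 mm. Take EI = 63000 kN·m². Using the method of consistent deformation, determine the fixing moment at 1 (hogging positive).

M_1 = 1085 kN·m

Remove the prop at 2; the released (primary) structure is a cantilever built in at 1.
Primary-structure tip deflection at 2 by superposition:
  UDL 31: wL⁴/(8EI) = 110674/EI
  clockwise couple 54.6 at a = 3.9: M₀a(2L − a)/(2EI) = 2353/EI
  triangular load, peak 36.6 at the fixed end: w₀L⁴/(30EI) = 34844/EI
  δ_0 = 147871/EI
Tip deflection under a unit load at 2: L³/(3EI) = 732.3/EI.
With EI = 63000 kN·m²: δ_0 = 2.3472 m and δ_{22} = 0.011624 m/kN.
Compatibility — the beam at 2 must follow the support down by 0.004 m: δ_0 − R_2·δ_{22} = 0.004, so R_2 = (2.3472 − 0.004)/0.011624 = 201.6 kN.
Moment equilibrium about 1: M_1 = Σ(load moments about 1) − R_2·L = 3705 − 201.6×13 = 1085 kN·m.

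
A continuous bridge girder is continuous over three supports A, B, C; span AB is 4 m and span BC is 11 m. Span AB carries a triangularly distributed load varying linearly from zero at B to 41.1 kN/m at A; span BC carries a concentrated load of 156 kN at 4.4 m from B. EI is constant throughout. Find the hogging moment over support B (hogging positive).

M_B = 251.8 kN·m

Take M_B as the redundant. Released structure: two simple spans AB and BC with a hinge at B.
Discontinuity in slope at B on the released structure — sum the simple-span end rotations:
  span AB: triangular load, peak 41.1: 7w₀L³/(360EI) = 51.15/EI
  span BC: point load 156 at a = 4.4: Pab(L + b)/(6LEI) = 1208/EI
  relative rotation θ_0 = (51.15 + 1208)/EI = 1259/EI
A unit hogging moment at B produces rotation L₁/(3EI) + L₂/(3EI) = 5/EI.
Slope continuity at B: θ_0 = M_B·5/EI, so M_B = 1259/5 = 251.8 kN·m (hogging).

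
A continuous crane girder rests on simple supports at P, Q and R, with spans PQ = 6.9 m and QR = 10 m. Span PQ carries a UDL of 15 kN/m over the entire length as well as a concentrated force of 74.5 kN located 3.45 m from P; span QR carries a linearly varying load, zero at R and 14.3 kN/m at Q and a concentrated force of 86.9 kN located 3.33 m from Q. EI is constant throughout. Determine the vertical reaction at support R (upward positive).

R_R = 30.03 kN

Release continuity at Q by inserting a hinge; the redundant is the internal moment M_Q. The primary structure is two simply-supported spans PQ and QR.
End slopes at the hinge Q, treating each span as simply supported:
  span PQ: UDL 15: wL³/(24EI) = 205.3/EI
  span PQ: point load 74.5 at a = 3.45: Pab(L + a)/(6LEI) = 221.7/EI
  span QR: triangular load, peak 14.3: w₀L³/(45EI) = 317.8/EI
  span QR: point load 86.9 at a = 3.33: Pab(L + b)/(6LEI) = 536.3/EI
  relative rotation θ_0 = (427 + 854)/EI = 1281/EI
A unit hogging moment at Q produces rotation L₁/(3EI) + L₂/(3EI) = 5.633/EI.
Compatibility: M_Q·(L₁+L₂)/(3EI) = θ_0, giving M_Q = 227.4 kN·m (hogging).
Span QR, ΣM about R: R_Q^{QR}·10 = 1056 + 227.4, so R_Q^{QR} = 128.4 kN and R_R = 158.4 − 128.4 = 30.03 kN.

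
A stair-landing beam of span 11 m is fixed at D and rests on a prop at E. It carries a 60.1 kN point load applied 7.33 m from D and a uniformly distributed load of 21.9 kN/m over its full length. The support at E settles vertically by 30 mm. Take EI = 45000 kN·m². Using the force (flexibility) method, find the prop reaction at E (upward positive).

Remove the prop at E; the released (primary) structure is a cantilever built in at D.
Primary-structure tip deflection at E by superposition:
  point load 60.1 at a = 7.33: Pa²(3L − a)/(6EI) = 13815/EI
  UDL 21.9: wL⁴/(8EI) = 40080/EI
  δ_0 = 53895/EI
Tip deflection under a unit load at E: L³/(3EI) = 443.7/EI.
With EI = 45000 kN·m²: δ_0 = 1.1977 m and δ_{EE} = 0.009859 m/kN.
Compatibility — the beam at E must follow the support down by 0.03 m: δ_0 − R_E·δ_{EE} = 0.03, so R_E = (1.1977 − 0.03)/0.009859 = 118.4 kN.

R_E = 118.4 kN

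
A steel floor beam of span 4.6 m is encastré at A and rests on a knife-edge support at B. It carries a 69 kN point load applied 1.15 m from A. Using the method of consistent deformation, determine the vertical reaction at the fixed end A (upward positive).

R_A = 63.07 kN

Release the roller at B. Primary structure: cantilever fixed at A.
Downward deflection at the released point B due to the loads:
  point load 69 at a = 1.15: Pa²(3L − a)/(6EI) = 192.4/EI
Tip deflection under a unit load at B: L³/(3EI) = 32.45/EI.
Compatibility at B: δ_0 − R_B·δ_{BB} = 0, so R_B = 192.4/32.45 = 5.93 kN.
Vertical equilibrium: R_A = ΣP − R_B = 69 − 5.93 = 63.07 kN.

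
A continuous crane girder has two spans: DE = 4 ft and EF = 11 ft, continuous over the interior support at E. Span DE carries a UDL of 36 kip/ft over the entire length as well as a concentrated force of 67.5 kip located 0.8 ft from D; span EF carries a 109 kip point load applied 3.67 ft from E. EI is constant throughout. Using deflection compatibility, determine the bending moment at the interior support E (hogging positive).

M_E = 189 kip·ft

Release continuity at E by inserting a hinge; the redundant is the internal moment M_E. The primary structure is two simply-supported spans DE and EF.
Discontinuity in slope at E on the released structure — sum the simple-span end rotations:
  span DE: UDL 36: wL³/(24EI) = 96/EI
  span DE: point load 67.5 at a = 0.8: Pab(L + a)/(6LEI) = 34.56/EI
  span EF: point load 109 at a = 3.67: Pab(L + b)/(6LEI) = 814.4/EI
  relative rotation θ_0 = (130.6 + 814.4)/EI = 944.9/EI
A unit hogging moment at E produces rotation L₁/(3EI) + L₂/(3EI) = 5/EI.
Compatibility: M_E·(L₁+L₂)/(3EI) = θ_0, giving M_E = 189 kip·ft (hogging).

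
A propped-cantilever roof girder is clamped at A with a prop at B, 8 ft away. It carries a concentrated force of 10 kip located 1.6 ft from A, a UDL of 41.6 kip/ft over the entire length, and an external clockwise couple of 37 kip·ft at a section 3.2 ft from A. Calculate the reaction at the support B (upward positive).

Remove the prop at B; the released (primary) structure is a cantilever built in at A.
Primary-structure tip deflection at B by superposition:
  point load 10 at a = 1.6: Pa²(3L − a)/(6EI) = 95.57/EI
  UDL 41.6: wL⁴/(8EI) = 21299/EI
  clockwise couple 37 at a = 3.2: M₀a(2L − a)/(2EI) = 757.8/EI
  δ_0 = 22153/EI
Flexibility coefficient — unit upward force at B: δ_{BB} = L³/(3EI) = 170.7/EI.
The prop prevents deflection at B: R_B = δ_0/δ_{BB} = 22153/170.7 = 129.8 kip.

R_B = 129.8 kip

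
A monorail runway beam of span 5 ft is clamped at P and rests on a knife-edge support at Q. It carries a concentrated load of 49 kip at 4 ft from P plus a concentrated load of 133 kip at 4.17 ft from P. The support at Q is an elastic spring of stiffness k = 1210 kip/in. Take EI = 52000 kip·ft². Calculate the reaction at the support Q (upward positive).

R_Q = 124 kip

Release the roller at Q. Primary structure: cantilever fixed at P.
Deflection at Q on the released cantilever, summing each load's contribution:
  point load 49 at a = 4: Pa²(3L − a)/(6EI) = 1437/EI
  point load 133 at a = 4.17: Pa²(3L − a)/(6EI) = 4174/EI
  δ_0 = 5612/EI
Tip deflection under a unit load at Q: L³/(3EI) = 41.67/EI.
With EI = 52000 kip·ft²: δ_0 = 0.10792 ft and δ_{QQ} = 0.000801 ft/kip.
Compatibility — the spring shortens by R_Q/k under the reaction it provides: δ_0 − R_Q·δ_{QQ} = R_Q/k. With 1/k = 1/(1210×12) ft/kip = 0.000069 ft/kip, R_Q = δ_0 / (δ_{QQ} + 1/k) = 0.10792 / (0.000801 + 0.000069) = 124 kip.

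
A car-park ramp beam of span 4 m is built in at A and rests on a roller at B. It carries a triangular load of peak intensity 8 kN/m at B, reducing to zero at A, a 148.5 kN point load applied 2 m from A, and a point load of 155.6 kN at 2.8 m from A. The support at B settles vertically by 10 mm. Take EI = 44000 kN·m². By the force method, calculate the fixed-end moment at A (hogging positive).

M_A = 286.3 kN·m

Choose R_B as the redundant. The primary structure is the cantilever fixed at A.
Primary-structure tip deflection at B by superposition:
  triangular load, peak 8 at the free end: 11w₀L⁴/(120EI) = 187.7/EI
  point load 148.5 at a = 2: Pa²(3L − a)/(6EI) = 990/EI
  point load 155.6 at a = 2.8: Pa²(3L − a)/(6EI) = 1871/EI
  δ_0 = 3048/EI
Tip deflection under a unit load at B: L³/(3EI) = 21.33/EI.
With EI = 44000 kN·m²: δ_0 = 0.069278 m and δ_{BB} = 0.000485 m/kN.
Compatibility — the beam at B must follow the support down by 0.01 m: δ_0 − R_B·δ_{BB} = 0.01, so R_B = (0.069278 − 0.01)/0.000485 = 122.3 kN.
Moment equilibrium about A: M_A = Σ(load moments about A) − R_B·L = 775.3 − 122.3×4 = 286.3 kN·m.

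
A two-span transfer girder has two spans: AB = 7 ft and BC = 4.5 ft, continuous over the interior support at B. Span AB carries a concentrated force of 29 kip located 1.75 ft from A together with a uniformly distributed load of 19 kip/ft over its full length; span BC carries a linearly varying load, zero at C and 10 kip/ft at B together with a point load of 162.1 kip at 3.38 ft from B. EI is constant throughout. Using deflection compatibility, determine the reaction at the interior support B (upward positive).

R_B = 174.3 kip

Take M_B as the redundant. Released structure: two simple spans AB and BC with a hinge at B.
Discontinuity in slope at B on the released structure — sum the simple-span end rotations:
  span AB: point load 29 at a = 1.75: Pab(L + a)/(6LEI) = 55.51/EI
  span AB: UDL 19: wL³/(24EI) = 271.5/EI
  span BC: triangular load, peak 10: w₀L³/(45EI) = 20.25/EI
  span BC: point load 162.1 at a = 3.38: Pab(L + b)/(6LEI) = 127.7/EI
  relative rotation θ_0 = (327 + 148)/EI = 475/EI
A unit hogging moment at B produces rotation L₁/(3EI) + L₂/(3EI) = 3.833/EI.
Slope continuity at B: θ_0 = M_B·3.833/EI, so M_B = 475/3.833 = 123.9 kip·ft (hogging).
Span AB, ΣM about A with M_B applied at B: R_B^{AB}·7 = 516.2 + 123.9, so R_B^{AB} = 91.45 kip and R_A = 162 − 91.45 = 70.55 kip.
Span BC, ΣM about C: R_B^{BC}·4.5 = 249.1 + 123.9, so R_B^{BC} = 82.88 kip and R_C = 184.6 − 82.88 = 101.7 kip.
R_B = 91.45 + 82.88 = 174.3 kip.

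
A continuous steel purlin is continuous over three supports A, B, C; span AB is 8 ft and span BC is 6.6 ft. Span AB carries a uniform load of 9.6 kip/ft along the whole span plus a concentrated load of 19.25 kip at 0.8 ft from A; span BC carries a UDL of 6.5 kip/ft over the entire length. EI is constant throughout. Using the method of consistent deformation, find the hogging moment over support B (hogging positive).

Release continuity at B by inserting a hinge; the redundant is the internal moment M_B. The primary structure is two simply-supported spans AB and BC.
Rotations at B on the released spans (each span's end-slope, ×1/EI):
  span AB: UDL 9.6: wL³/(24EI) = 204.8/EI
  span AB: point load 19.25 at a = 0.8: Pab(L + a)/(6LEI) = 20.33/EI
  span BC: UDL 6.5: wL³/(24EI) = 77.86/EI
  relative rotation θ_0 = (225.1 + 77.86)/EI = 303/EI
A unit hogging moment at B produces rotation L₁/(3EI) + L₂/(3EI) = 4.867/EI.
Compatibility: M_B·(L₁+L₂)/(3EI) = θ_0, giving M_B = 62.26 kip·ft (hogging).

M_B = 62.26 kip·ft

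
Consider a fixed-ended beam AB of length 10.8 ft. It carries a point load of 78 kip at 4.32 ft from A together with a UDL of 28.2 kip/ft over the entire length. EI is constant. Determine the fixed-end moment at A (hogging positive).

M_A = 395.4 kip·ft

Take the two fixed-end moments M_A, M_B as redundants; the released structure is the simple span AB.
Simple-span end rotations at A and B under the given loads:
  at A: point load 78 at a = 4.32: Pab(L + b)/(6LEI) = 582.3/EI
  at B: point load 78 at a = 4.32: Pab(L + a)/(6LEI) = 509.5/EI
  at A: UDL 28.2: wL³/(24EI) = 1480/EI
  at B: UDL 28.2: wL³/(24EI) = 1480/EI
  θ_A0 = 2062/EI,  θ_B0 = 1990/EI
Flexibility coefficients: a unit moment at one end gives L/(3EI) there and L/(6EI) at the far end, so f₁₁ = f₂₂ = 3.6/EI and f₁₂ = f₂₁ = 1.8/EI.
Compatibility — zero rotation at each built-in end:
  3.6 M_A + 1.8 M_B = 2062
  1.8 M_A + 3.6 M_B = 1990
Solving the pair gives M_A = 395.4 kip·ft and M_B = 355 kip·ft (hogging).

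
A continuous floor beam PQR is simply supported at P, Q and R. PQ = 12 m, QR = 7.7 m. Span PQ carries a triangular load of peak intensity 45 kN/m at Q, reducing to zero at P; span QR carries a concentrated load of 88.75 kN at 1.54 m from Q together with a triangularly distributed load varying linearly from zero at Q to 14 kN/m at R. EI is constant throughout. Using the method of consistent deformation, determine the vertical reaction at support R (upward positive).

Release continuity at Q by inserting a hinge; the redundant is the internal moment M_Q. The primary structure is two simply-supported spans PQ and QR.
Rotations at Q on the released spans (each span's end-slope, ×1/EI):
  span PQ: triangular load, peak 45: w₀L³/(45EI) = 1728/EI
  span QR: point load 88.75 at a = 1.54: Pab(L + b)/(6LEI) = 252.6/EI
  span QR: triangular load, peak 14: 7w₀L³/(360EI) = 124.3/EI
  relative rotation θ_0 = (1728 + 376.9)/EI = 2105/EI
A unit hogging moment at Q produces rotation L₁/(3EI) + L₂/(3EI) = 6.567/EI.
Compatibility: M_Q·(L₁+L₂)/(3EI) = θ_0, giving M_Q = 320.5 kN·m (hogging).
Span QR, ΣM about R: R_Q^{QR}·7.7 = 685 + 320.5, so R_Q^{QR} = 130.6 kN and R_R = 142.7 − 130.6 = 12.06 kN.

R_R = 12.06 kN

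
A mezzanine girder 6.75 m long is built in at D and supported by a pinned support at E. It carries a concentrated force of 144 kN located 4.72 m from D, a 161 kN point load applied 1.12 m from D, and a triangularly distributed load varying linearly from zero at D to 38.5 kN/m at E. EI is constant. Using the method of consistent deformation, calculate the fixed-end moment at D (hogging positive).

M_D = 373.2 kN·m

Remove the prop at E; the released (primary) structure is a cantilever built in at D.
Free-end deflection of the primary structure under the applied loading (downward +):
  point load 144 at a = 4.72: Pa²(3L − a)/(6EI) = 8304/EI
  point load 161 at a = 1.12: Pa²(3L − a)/(6EI) = 643.9/EI
  triangular load, peak 38.5 at the free end: 11w₀L⁴/(120EI) = 7326/EI
  δ_0 = 16274/EI
Flexibility coefficient — unit upward force at E: δ_{EE} = L³/(3EI) = 102.5/EI.
The prop prevents deflection at E: R_E = δ_0/δ_{EE} = 16274/102.5 = 158.7 kN.
Moment equilibrium about D: M_D = Σ(load moments about D) − R_E·L = 1445 − 158.7×6.75 = 373.2 kN·m.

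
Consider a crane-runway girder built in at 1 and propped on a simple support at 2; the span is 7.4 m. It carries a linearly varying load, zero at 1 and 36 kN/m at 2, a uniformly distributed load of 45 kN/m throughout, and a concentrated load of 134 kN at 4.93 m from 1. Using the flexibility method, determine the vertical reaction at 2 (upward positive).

Remove the prop at 2; the released (primary) structure is a cantilever built in at 1.
Downward deflection at the released point 2 due to the loads:
  triangular load, peak 36 at the free end: 11w₀L⁴/(120EI) = 9896/EI
  UDL 45: wL⁴/(8EI) = 16867/EI
  point load 134 at a = 4.93: Pa²(3L − a)/(6EI) = 9374/EI
  δ_0 = 36137/EI
Flexibility coefficient — unit upward force at 2: δ_{22} = L³/(3EI) = 135.1/EI.
Compatibility at 2: δ_0 − R_2·δ_{22} = 0, so R_2 = 36137/135.1 = 267.5 kN.

R_2 = 267.5 kN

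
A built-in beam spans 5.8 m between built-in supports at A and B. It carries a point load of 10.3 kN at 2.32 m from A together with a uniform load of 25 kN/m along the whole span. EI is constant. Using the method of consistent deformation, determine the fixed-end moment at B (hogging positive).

M_B = 75.82 kN·m

Release both end moments; the primary structure is a simply-supported span AB with redundants M_A and M_B.
On the primary (simply-supported) span, the end slopes from the loading are:
  at A: point load 10.3 at a = 2.32: Pab(L + b)/(6LEI) = 22.18/EI
  at B: point load 10.3 at a = 2.32: Pab(L + a)/(6LEI) = 19.4/EI
  at A: UDL 25: wL³/(24EI) = 203.2/EI
  at B: UDL 25: wL³/(24EI) = 203.2/EI
  θ_A0 = 225.4/EI,  θ_B0 = 222.6/EI
Flexibility coefficients: a unit moment at one end gives L/(3EI) there and L/(6EI) at the far end, so f₁₁ = f₂₂ = 1.933/EI and f₁₂ = f₂₁ = 0.9667/EI.
Compatibility — zero rotation at each built-in end:
  1.933 M_A + 0.9667 M_B = 225.4
  0.9667 M_A + 1.933 M_B = 222.6
Solving the pair gives M_A = 78.69 kN·m and M_B = 75.82 kN·m (hogging).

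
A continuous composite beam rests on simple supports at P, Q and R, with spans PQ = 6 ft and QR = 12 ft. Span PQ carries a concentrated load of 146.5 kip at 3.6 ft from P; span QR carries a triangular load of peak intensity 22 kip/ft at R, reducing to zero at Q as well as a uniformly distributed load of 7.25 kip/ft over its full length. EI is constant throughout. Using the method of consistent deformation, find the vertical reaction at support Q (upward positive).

Take M_Q as the redundant. Released structure: two simple spans PQ and QR with a hinge at Q.
Discontinuity in slope at Q on the released structure — sum the simple-span end rotations:
  span PQ: point load 146.5 at a = 3.6: Pab(L + a)/(6LEI) = 337.5/EI
  span QR: triangular load, peak 22: 7w₀L³/(360EI) = 739.2/EI
  span QR: UDL 7.25: wL³/(24EI) = 522/EI
  relative rotation θ_0 = (337.5 + 1261)/EI = 1599/EI
A unit hogging moment at Q produces rotation L₁/(3EI) + L₂/(3EI) = 6/EI.
Compatibility: M_Q·(L₁+L₂)/(3EI) = θ_0, giving M_Q = 266.5 kip·ft (hogging).
Span PQ, ΣM about P with M_Q applied at Q: R_Q^{PQ}·6 = 527.4 + 266.5, so R_Q^{PQ} = 132.3 kip and R_P = 146.5 − 132.3 = 14.19 kip.
Span QR, ΣM about R: R_Q^{QR}·12 = 1050 + 266.5, so R_Q^{QR} = 109.7 kip and R_R = 219 − 109.7 = 109.3 kip.
R_Q = 132.3 + 109.7 = 242 kip.

R_Q = 242 kip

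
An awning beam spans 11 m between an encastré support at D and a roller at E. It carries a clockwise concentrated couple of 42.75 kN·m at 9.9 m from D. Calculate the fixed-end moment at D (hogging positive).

Choose R_E as the redundant. The primary structure is the cantilever fixed at D.
Deflection at E on the released cantilever, summing each load's contribution:
  clockwise couple 42.75 at a = 9.9: M₀a(2L − a)/(2EI) = 2561/EI
Flexibility coefficient — unit upward force at E: δ_{EE} = L³/(3EI) = 443.7/EI.
Compatibility at E: δ_0 − R_E·δ_{EE} = 0, so R_E = 2561/443.7 = 5.771 kN.
Moment equilibrium about D: M_D = Σ(load moments about D) − R_E·L = 42.75 − 5.771×11 = -20.73 kN·m.

M_D = -20.73 kN·m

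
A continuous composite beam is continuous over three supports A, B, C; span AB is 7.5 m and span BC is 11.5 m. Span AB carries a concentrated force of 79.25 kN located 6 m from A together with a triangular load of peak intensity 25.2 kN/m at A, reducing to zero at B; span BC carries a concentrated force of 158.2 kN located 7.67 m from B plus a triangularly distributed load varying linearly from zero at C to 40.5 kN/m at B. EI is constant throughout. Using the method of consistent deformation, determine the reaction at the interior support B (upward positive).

Insert a hinge at B; M_B is the redundant, and each span becomes simply supported.
Discontinuity in slope at B on the released structure — sum the simple-span end rotations:
  span AB: point load 79.25 at a = 6: Pab(L + a)/(6LEI) = 214/EI
  span AB: triangular load, peak 25.2: 7w₀L³/(360EI) = 206.7/EI
  span BC: point load 158.2 at a = 7.67: Pab(L + b)/(6LEI) = 1033/EI
  span BC: triangular load, peak 40.5: w₀L³/(45EI) = 1369/EI
  relative rotation θ_0 = (420.7 + 2401)/EI = 2822/EI
A unit hogging moment at B produces rotation L₁/(3EI) + L₂/(3EI) = 6.333/EI.
Compatibility: M_B·(L₁+L₂)/(3EI) = θ_0, giving M_B = 445.6 kN·m (hogging).
Span AB, ΣM about A with M_B applied at B: R_B^{AB}·7.5 = 711.8 + 445.6, so R_B^{AB} = 154.3 kN and R_A = 173.8 − 154.3 = 19.44 kN.
Span BC, ΣM about C: R_B^{BC}·11.5 = 2391 + 445.6, so R_B^{BC} = 246.7 kN and R_C = 391.1 − 246.7 = 144.4 kN.
R_B = 154.3 + 246.7 = 401 kN.

R_B = 401 kN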